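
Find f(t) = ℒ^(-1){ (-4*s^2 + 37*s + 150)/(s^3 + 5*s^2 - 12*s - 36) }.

f(t) = 5*exp(3*t) - 3*exp(-2*t) - 6*exp(-6*t)

Factor the denominator: s^3 + 5*s^2 - 12*s - 36 = (s - 3)*(s + 2)*(s + 6).
Partial fraction decomposition gives [5/(s - 3)] + [-6/(s + 6)] + [-3/(s + 2)].
Invert each term: 5/(s - 3) ↔ 5e^(3t); -6/(s + 6) ↔ -6e^(-6t); -3/(s + 2) ↔ -3e^(-2t).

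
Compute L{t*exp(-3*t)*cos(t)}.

(s + 2)*(s + 4)/(s^2 + 6*s + 10)^2

L{cos(t)} = s/(s^2 + 1).
Multiplying by e^(-3t) shifts s → s + 3, so L{exp(-3*t)*cos(t)} = (s + 3)/((s + 3)^2 + 1).
Then apply L{t·g(t)} = -d/ds[G(s)] with G(s) = (s + 3)/((s + 3)^2 + 1):
differentiating 1 time and applying the sign gives (s + 2)*(s + 4)/(s^2 + 6*s + 10)^2.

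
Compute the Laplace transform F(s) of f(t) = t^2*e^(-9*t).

F(s) = 2/(s + 9)^3

L{e^(-9t)} = 1/(s + 9).
Then apply L{t^2·g(t)} = (-1)^2 d^2/ds^2[G(s)] with G(s) = 1/(s + 9):
differentiating 2 times and applying the sign gives 2/(s + 9)^3.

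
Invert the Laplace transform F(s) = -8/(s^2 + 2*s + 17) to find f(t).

f(t) = -2*exp(-t)*sin(4*t)

Rewrite the denominator: s^2 + 2*s + 17 = (s + 1)^2 + 16.
The form in (s + 1) signals a first-shifting-theorem factor e^(-t).
Since L{sin(4t)} = 4/(s^2 + 16), the inverse is e^(-t)*sin(4*t), scaled by -2.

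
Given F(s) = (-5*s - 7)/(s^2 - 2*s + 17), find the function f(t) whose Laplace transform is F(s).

f(t) = -3*exp(t)*sin(4*t) - 5*exp(t)*cos(4*t)

Complete the square in the denominator: s^2 - 2*s + 17 = (s - 1)^2 + 4^2.
Split the numerator to match: -5*s - 7 = -5·(s - 1) - 3·4.
Invert each term: -5·(s - 1)/((s - 1)^2 + 16) ↔ -5e^(t)cos(4t); -3·4/((s - 1)^2 + 16) ↔ -3e^(t)sin(4t).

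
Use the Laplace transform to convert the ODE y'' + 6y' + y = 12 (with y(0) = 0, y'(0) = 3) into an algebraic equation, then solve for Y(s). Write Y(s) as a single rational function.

Y(s) = (3*s + 12)/(s^3 + 6*s^2 + s)

Transform both sides with L{·}.
With L{y''} = s^2 Y - s·y(0) - y'(0) and L{y'} = sY - y(0), with y(0) = 0, y'(0) = 3: the LHS transforms to (s^2 + 6*s + 1)Y - (3).
The right side is L{12} = 12/s.
So (s^2 + 6*s + 1)Y = 12/s + (3).
Solve for Y(s) and write it as one ratio of polynomials.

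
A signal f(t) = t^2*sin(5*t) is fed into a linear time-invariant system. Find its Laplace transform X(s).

X(s) = 10*(3*s^2 - 25)/(s^2 + 25)^3

L{sin(5t)} = 5/(s^2 + 25).
Then apply L{t^2·g(t)} = (-1)^2 d^2/ds^2[G(s)] with G(s) = 5/(s^2 + 25):
differentiating 2 times and applying the sign gives 10*(3*s^2 - 25)/(s^2 + 25)^3.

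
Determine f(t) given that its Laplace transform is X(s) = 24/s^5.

f(t) = t^4

Since L{t^4} = 4!/s^5 = 24/s^5, the inverse is t^4.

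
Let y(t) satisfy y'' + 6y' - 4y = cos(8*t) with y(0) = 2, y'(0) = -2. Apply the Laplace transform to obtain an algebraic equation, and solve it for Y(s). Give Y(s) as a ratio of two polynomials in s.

Laplace-transform each side.
With L{y''} = s^2 Y - s·y(0) - y'(0) and L{y'} = sY - y(0), with y(0) = 2, y'(0) = -2: the LHS transforms to (s^2 + 6*s - 4)Y - (2*s + 10).
The right side is L{cos(8*t)} = s/(s^2 + 64).
So (s^2 + 6*s - 4)Y = s/(s^2 + 64) + (2*s + 10).
Solve for Y(s) and write it as one ratio of polynomials.

Y(s) = (2*s^3 + 10*s^2 + 129*s + 640)/(s^4 + 6*s^3 + 60*s^2 + 384*s - 256)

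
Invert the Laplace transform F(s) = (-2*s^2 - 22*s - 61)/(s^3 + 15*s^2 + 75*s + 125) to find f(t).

Factor the denominator: s^3 + 15*s^2 + 75*s + 125 = (s + 5)^3.
Partial fraction decomposition gives [-2/(s + 5)] + [-2/(s + 5)^2] + [-1/(s + 5)^3].
Invert each term: -2/(s + 5) ↔ -2e^(-5t); -2/(s + 5)^2 ↔ -2t·e^(-5t); -1/(s + 5)^3 ↔ (-1/2)t^2·e^(-5t).

f(t) = -t^2*exp(-5*t)/2 - 2*t*exp(-5*t) - 2*exp(-5*t)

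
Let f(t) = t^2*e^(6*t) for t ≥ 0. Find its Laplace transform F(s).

L{e^(6t)} = 1/(s - 6).
Then apply L{t^2·g(t)} = (-1)^2 d^2/ds^2[G(s)] with G(s) = 1/(s - 6):
differentiating 2 times and applying the sign gives 2/(s - 6)^3.

F(s) = 2/(s - 6)^3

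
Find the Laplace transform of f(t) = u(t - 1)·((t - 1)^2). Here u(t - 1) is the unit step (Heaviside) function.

2*exp(-s)/s^3

By the second shifting theorem, L{u(t - c)·g(t - c)} = e^(-cs)·H(s) with c = 1 and H(s) = L{g(t)}.
L{t^2} = 2!/s^3 = 2/s^3.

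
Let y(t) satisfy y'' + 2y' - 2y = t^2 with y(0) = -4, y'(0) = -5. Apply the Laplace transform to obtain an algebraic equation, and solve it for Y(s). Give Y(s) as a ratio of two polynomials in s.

Transform both sides with L{·}.
With L{y''} = s^2 Y - s·y(0) - y'(0) and L{y'} = sY - y(0), with y(0) = -4, y'(0) = -5: the LHS transforms to (s^2 + 2*s - 2)Y - (-4*s - 13).
The right side is L{t^2} = 2/s^3.
So (s^2 + 2*s - 2)Y = 2/s^3 + (-4*s - 13).
Solve for Y(s) and write it as one ratio of polynomials.

Y(s) = (-4*s^4 - 13*s^3 + 2)/(s^5 + 2*s^4 - 2*s^3)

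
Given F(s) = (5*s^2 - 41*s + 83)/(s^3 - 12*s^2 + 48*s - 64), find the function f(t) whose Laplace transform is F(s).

f(t) = -t^2*exp(4*t)/2 - t*exp(4*t) + 5*exp(4*t)

Factor the denominator: s^3 - 12*s^2 + 48*s - 64 = (s - 4)^3.
Partial fraction decomposition gives [5/(s - 4)] + [-1/(s - 4)^2] + [-1/(s - 4)^3].
Invert each term: 5/(s - 4) ↔ 5e^(4t); -1/(s - 4)^2 ↔ -t·e^(4t); -1/(s - 4)^3 ↔ (-1/2)t^2·e^(4t).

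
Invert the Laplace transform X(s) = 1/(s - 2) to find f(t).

Since L{e^(2t)} = 1/(s - 2), the inverse is e^(2*t).

f(t) = exp(2*t)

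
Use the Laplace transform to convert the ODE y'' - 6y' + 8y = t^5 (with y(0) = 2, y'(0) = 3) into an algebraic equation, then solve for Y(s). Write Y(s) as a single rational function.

Y(s) = (2*s^7 - 9*s^6 + 120)/(s^8 - 6*s^7 + 8*s^6)

Take the Laplace transform of both sides.
Using L{y''} = s^2 Y - s·y(0) - y'(0) and L{y'} = sY - y(0), with y(0) = 2, y'(0) = 3, the left side becomes (s^2 - 6*s + 8)Y - (2*s - 9).
The right side is L{t^5} = 120/s^6.
So (s^2 - 6*s + 8)Y = 120/s^6 + (2*s - 9).
Solve for Y(s) and write it as one ratio of polynomials.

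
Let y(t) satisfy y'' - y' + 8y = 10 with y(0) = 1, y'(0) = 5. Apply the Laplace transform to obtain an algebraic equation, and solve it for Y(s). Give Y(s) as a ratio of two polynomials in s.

Y(s) = (s^2 + 4*s + 10)/(s^3 - s^2 + 8*s)

Apply the Laplace transform to the equation.
With L{y''} = s^2 Y - s·y(0) - y'(0) and L{y'} = sY - y(0), with y(0) = 1, y'(0) = 5: the LHS transforms to (s^2 - s + 8)Y - (s + 4).
The right side is L{10} = 10/s.
So (s^2 - s + 8)Y = 10/s + (s + 4).
Divide through and combine into a single rational function.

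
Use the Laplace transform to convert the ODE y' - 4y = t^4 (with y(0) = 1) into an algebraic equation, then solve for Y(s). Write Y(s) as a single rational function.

Transform both sides with L{·}.
The derivative rules (L{y'} = sY - y(0) = sY - 1) turn the left side into (s - 4)Y - (1).
The right side is L{t^4} = 24/s^5.
So (s - 4)Y = 24/s^5 + (1).
Isolate Y and clear denominators.

Y(s) = (s^5 + 24)/(s^6 - 4*s^5)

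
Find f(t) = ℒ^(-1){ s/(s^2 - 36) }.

f(t) = cosh(6*t)

Since L{cosh(6t)} = s/(s^2 - 36), the inverse is cosh(6*t).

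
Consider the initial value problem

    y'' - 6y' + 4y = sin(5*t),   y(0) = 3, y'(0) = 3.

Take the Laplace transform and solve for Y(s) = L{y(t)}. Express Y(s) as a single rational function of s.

Laplace-transform each side.
Using L{y''} = s^2 Y - s·y(0) - y'(0) and L{y'} = sY - y(0), with y(0) = 3, y'(0) = 3, the left side becomes (s^2 - 6*s + 4)Y - (3*s - 15).
The right side is L{sin(5*t)} = 5/(s^2 + 25).
So (s^2 - 6*s + 4)Y = 5/(s^2 + 25) + (3*s - 15).
Isolate Y and clear denominators.

Y(s) = (3*s^3 - 15*s^2 + 75*s - 370)/(s^4 - 6*s^3 + 29*s^2 - 150*s + 100)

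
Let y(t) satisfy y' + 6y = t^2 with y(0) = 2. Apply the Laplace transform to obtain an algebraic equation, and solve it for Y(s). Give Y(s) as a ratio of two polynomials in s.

Take the Laplace transform of both sides.
With L{y'} = sY - y(0) = sY - 2: the LHS transforms to (s + 6)Y - (2).
The right side is L{t^2} = 2/s^3.
So (s + 6)Y = 2/s^3 + (2).
Solve for Y(s) and write it as one ratio of polynomials.

Y(s) = (2*s^3 + 2)/(s^4 + 6*s^3)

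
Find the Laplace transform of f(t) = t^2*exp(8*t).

2/(s - 8)^3

L{t^2} = 2!/s^3 = 2/s^3.
By the first shifting theorem, multiplying by e^(8t) replaces s with s - 8.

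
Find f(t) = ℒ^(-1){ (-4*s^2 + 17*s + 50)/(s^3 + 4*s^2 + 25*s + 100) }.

Factor the denominator: s^3 + 4*s^2 + 25*s + 100 = (s + 4)*(s^2 + 25).
Partial fraction decomposition gives [-2/(s + 4)] + [-2*s/(s^2 + 25)] + [25/(s^2 + 25)].
Invert each term: -2/(s + 4) ↔ -2e^(-4t); -2·s/(s^2 + 25) ↔ -2cos(5t); 5·5/(s^2 + 25) ↔ 5sin(5t).

f(t) = 5*sin(5*t) - 2*cos(5*t) - 2*exp(-4*t)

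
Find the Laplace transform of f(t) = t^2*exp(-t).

2/(s + 1)^3

L{t^2} = 2!/s^3 = 2/s^3.
By the first shifting theorem, multiplying by e^(-t) replaces s with s + 1.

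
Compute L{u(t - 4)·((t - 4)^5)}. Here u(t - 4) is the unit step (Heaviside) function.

120*exp(-4*s)/s^6

By the second shifting theorem, L{u(t - c)·g(t - c)} = e^(-cs)·G(s) with c = 4 and G(s) = L{g(t)}.
L{t^5} = 5!/s^6 = 120/s^6.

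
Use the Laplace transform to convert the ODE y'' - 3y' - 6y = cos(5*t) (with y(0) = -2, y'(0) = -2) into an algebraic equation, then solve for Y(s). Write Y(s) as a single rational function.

Y(s) = (-2*s^3 + 4*s^2 - 49*s + 100)/(s^4 - 3*s^3 + 19*s^2 - 75*s - 150)

Apply the Laplace transform to the equation.
With L{y''} = s^2 Y - s·y(0) - y'(0) and L{y'} = sY - y(0), with y(0) = -2, y'(0) = -2: the LHS transforms to (s^2 - 3*s - 6)Y - (-2*s + 4).
The right side is L{cos(5*t)} = s/(s^2 + 25).
So (s^2 - 3*s - 6)Y = s/(s^2 + 25) + (-2*s + 4).
Isolate Y and clear denominators.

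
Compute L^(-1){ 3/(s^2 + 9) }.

Since L{sin(3t)} = 3/(s^2 + 9), the inverse is sin(3*t).

sin(3*t)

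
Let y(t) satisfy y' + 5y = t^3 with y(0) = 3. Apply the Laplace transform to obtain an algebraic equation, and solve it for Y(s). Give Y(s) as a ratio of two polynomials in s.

Apply the Laplace transform to the equation.
With L{y'} = sY - y(0) = sY - 3: the LHS transforms to (s + 5)Y - (3).
The right side is L{t^3} = 6/s^4.
So (s + 5)Y = 6/s^4 + (3).
Isolate Y and clear denominators.

Y(s) = (3*s^4 + 6)/(s^5 + 5*s^4)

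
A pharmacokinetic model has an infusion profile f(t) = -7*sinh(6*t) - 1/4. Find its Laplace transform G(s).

G(s) = -42/(s^2 - 36) - 1/(4*s)

The transform is linear, so treat each term independently.
(-7)·[L{sinh(6t)} = 6/(s^2 - 36)]; L{-1/4} = (-1/4)/s.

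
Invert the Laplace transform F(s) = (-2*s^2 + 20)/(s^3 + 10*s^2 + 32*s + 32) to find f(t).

Factor the denominator: s^3 + 10*s^2 + 32*s + 32 = (s + 2)*(s + 4)^2.
Partial fraction decomposition gives [-5/(s + 4)] + [6/(s + 4)^2] + [3/(s + 2)].
Invert each term: -5/(s + 4) ↔ -5e^(-4t); 6/(s + 4)^2 ↔ 6t·e^(-4t); 3/(s + 2) ↔ 3e^(-2t).

f(t) = 6*t*exp(-4*t) + 3*exp(-2*t) - 5*exp(-4*t)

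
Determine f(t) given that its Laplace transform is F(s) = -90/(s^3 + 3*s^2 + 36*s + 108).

f(t) = -sin(6*t) + 2*cos(6*t) - 2*exp(-3*t)

Factor the denominator: s^3 + 3*s^2 + 36*s + 108 = (s + 3)*(s^2 + 36).
Partial fraction decomposition gives [-2/(s + 3)] + [2*s/(s^2 + 36)] + [-6/(s^2 + 36)].
Invert each term: -2/(s + 3) ↔ -2e^(-3t); 2·s/(s^2 + 36) ↔ 2cos(6t); -1·6/(s^2 + 36) ↔ -sin(6t).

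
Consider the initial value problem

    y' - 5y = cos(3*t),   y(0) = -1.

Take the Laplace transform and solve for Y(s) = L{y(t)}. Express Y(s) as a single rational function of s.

Take the Laplace transform of both sides.
With L{y'} = sY - y(0) = sY - (-1): the LHS transforms to (s - 5)Y - (-1).
The right side is L{cos(3*t)} = s/(s^2 + 9).
So (s - 5)Y = s/(s^2 + 9) + (-1).
Isolate Y and clear denominators.

Y(s) = (-s^2 + s - 9)/(s^3 - 5*s^2 + 9*s - 45)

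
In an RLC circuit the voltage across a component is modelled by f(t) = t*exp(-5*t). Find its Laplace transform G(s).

G(s) = (s + 5)^(-2)

L{e^(-5t)} = 1/(s + 5).
Then apply L{t·g(t)} = -d/ds[H(s)] with H(s) = 1/(s + 5):
differentiating 1 time and applying the sign gives (s + 5)^(-2).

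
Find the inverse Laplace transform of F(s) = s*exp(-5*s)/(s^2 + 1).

The factor e^(-5s) signals a time shift by c = 5 (second shifting theorem).
L{cos(t)} = s/(s^2 + 1), so L^-1{s/(s^2 + 1)} = cos(t).
Hence the inverse is u(t - 5) times that function evaluated at t - 5.

Heaviside(t - 5)*(cos(t - 5))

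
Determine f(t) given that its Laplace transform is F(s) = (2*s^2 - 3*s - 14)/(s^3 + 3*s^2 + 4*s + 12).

Factor the denominator: s^3 + 3*s^2 + 4*s + 12 = (s + 3)*(s^2 + 4).
Partial fraction decomposition gives [1/(s + 3)] + [s/(s^2 + 4)] + [-6/(s^2 + 4)].
Invert each term: 1/(s + 3) ↔ e^(-3t); 1·s/(s^2 + 4) ↔ cos(2t); -3·2/(s^2 + 4) ↔ -3sin(2t).

f(t) = -3*sin(2*t) + cos(2*t) + exp(-3*t)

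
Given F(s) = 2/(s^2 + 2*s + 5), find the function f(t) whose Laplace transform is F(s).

Rewrite the denominator: s^2 + 2*s + 5 = (s + 1)^2 + 4.
The form in (s + 1) signals a first-shifting-theorem factor e^(-t).
Since L{sin(2t)} = 2/(s^2 + 4), the inverse is exp(-t)*sin(2*t).

f(t) = exp(-t)*sin(2*t)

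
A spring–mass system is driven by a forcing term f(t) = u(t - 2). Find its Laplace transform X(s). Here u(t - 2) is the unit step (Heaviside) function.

By the second shifting theorem, L{u(t - c)·g(t - c)} = e^(-cs)·G(s) with c = 2 and G(s) = L{g(t)}.
L{1} = 1/s.

X(s) = exp(-2*s)/s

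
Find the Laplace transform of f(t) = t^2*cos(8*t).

L{cos(8t)} = s/(s^2 + 64).
Then apply L{t^2·g(t)} = (-1)^2 d^2/ds^2[H(s)] with H(s) = s/(s^2 + 64):
differentiating 2 times and applying the sign gives 2*s*(s^2 - 192)/(s^2 + 64)^3.

2*s*(s^2 - 192)/(s^2 + 64)^3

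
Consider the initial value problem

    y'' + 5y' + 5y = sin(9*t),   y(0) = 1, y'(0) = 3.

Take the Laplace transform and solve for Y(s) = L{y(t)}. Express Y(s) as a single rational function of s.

Y(s) = (s^3 + 8*s^2 + 81*s + 657)/(s^4 + 5*s^3 + 86*s^2 + 405*s + 405)

Laplace-transform each side.
With L{y''} = s^2 Y - s·y(0) - y'(0) and L{y'} = sY - y(0), with y(0) = 1, y'(0) = 3: the LHS transforms to (s^2 + 5*s + 5)Y - (s + 8).
The right side is L{sin(9*t)} = 9/(s^2 + 81).
So (s^2 + 5*s + 5)Y = 9/(s^2 + 81) + (s + 8).
Solve for Y(s) and write it as one ratio of polynomials.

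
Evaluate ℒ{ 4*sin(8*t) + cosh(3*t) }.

s/(s^2 - 9) + 32/(s^2 + 64)

Apply the Laplace transform termwise.
(4)·[L{sin(8t)} = 8/(s^2 + 64)]; L{cosh(3t)} = s/(s^2 - 9).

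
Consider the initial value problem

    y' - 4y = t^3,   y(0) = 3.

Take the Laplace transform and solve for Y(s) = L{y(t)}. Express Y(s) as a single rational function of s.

Y(s) = (3*s^4 + 6)/(s^5 - 4*s^4)

Transform both sides with L{·}.
The derivative rules (L{y'} = sY - y(0) = sY - 3) turn the left side into (s - 4)Y - (3).
The right side is L{t^3} = 6/s^4.
So (s - 4)Y = 6/s^4 + (3).
Isolate Y and clear denominators.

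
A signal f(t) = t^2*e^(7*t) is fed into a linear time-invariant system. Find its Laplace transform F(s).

F(s) = 2/(s - 7)^3

L{e^(7t)} = 1/(s - 7).
Then apply L{t^2·g(t)} = (-1)^2 d^2/ds^2[G(s)] with G(s) = 1/(s - 7):
differentiating 2 times and applying the sign gives 2/(s - 7)^3.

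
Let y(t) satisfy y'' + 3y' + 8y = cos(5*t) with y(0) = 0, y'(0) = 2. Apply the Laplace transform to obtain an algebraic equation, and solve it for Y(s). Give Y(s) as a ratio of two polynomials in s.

Laplace-transform each side.
Using L{y''} = s^2 Y - s·y(0) - y'(0) and L{y'} = sY - y(0), with y(0) = 0, y'(0) = 2, the left side becomes (s^2 + 3*s + 8)Y - (2).
The right side is L{cos(5*t)} = s/(s^2 + 25).
So (s^2 + 3*s + 8)Y = s/(s^2 + 25) + (2).
Divide through and combine into a single rational function.

Y(s) = (2*s^2 + s + 50)/(s^4 + 3*s^3 + 33*s^2 + 75*s + 200)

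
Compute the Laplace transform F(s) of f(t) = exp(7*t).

L{e^(7t)} = 1/(s - 7).

F(s) = 1/(s - 7)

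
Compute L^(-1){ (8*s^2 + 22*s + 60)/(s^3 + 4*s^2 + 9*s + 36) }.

Factor the denominator: s^3 + 4*s^2 + 9*s + 36 = (s + 4)*(s^2 + 9).
Partial fraction decomposition gives [4/(s + 4)] + [4*s/(s^2 + 9)] + [6/(s^2 + 9)].
Invert each term: 4/(s + 4) ↔ 4e^(-4t); 4·s/(s^2 + 9) ↔ 4cos(3t); 2·3/(s^2 + 9) ↔ 2sin(3t).

2*sin(3*t) + 4*cos(3*t) + 4*exp(-4*t)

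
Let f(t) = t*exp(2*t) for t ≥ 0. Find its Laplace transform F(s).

F(s) = (s - 2)^(-2)

L{e^(2t)} = 1/(s - 2).
Then apply L{t·g(t)} = -d/ds[G(s)] with G(s) = 1/(s - 2):
differentiating 1 time and applying the sign gives (s - 2)^(-2).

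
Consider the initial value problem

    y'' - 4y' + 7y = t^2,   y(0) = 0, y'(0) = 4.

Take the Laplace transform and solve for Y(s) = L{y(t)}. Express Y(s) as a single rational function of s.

Y(s) = (4*s^3 + 2)/(s^5 - 4*s^4 + 7*s^3)

Laplace-transform each side.
The derivative rules (L{y''} = s^2 Y - s·y(0) - y'(0) and L{y'} = sY - y(0), with y(0) = 0, y'(0) = 4) turn the left side into (s^2 - 4*s + 7)Y - (4).
The right side is L{t^2} = 2/s^3.
So (s^2 - 4*s + 7)Y = 2/s^3 + (4).
Isolate Y and clear denominators.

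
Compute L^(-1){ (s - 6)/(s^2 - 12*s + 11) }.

Rewrite the denominator: s^2 - 12*s + 11 = (s - 6)^2 - 25.
The form in (s - 6) signals a first-shifting-theorem factor e^(6t).
Since L{cosh(5t)} = s/(s^2 - 25), the inverse is e^(6*t)*cosh(5*t).

exp(6*t)*cosh(5*t)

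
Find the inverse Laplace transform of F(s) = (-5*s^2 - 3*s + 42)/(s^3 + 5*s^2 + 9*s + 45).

4*sin(3*t) - 3*cos(3*t) - 2*exp(-5*t)

Factor the denominator: s^3 + 5*s^2 + 9*s + 45 = (s + 5)*(s^2 + 9).
Partial fraction decomposition gives [-2/(s + 5)] + [-3*s/(s^2 + 9)] + [12/(s^2 + 9)].
Invert each term: -2/(s + 5) ↔ -2e^(-5t); -3·s/(s^2 + 9) ↔ -3cos(3t); 4·3/(s^2 + 9) ↔ 4sin(3t).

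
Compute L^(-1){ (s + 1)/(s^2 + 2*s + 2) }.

Rewrite the denominator: s^2 + 2*s + 2 = (s + 1)^2 + 1.
The form in (s + 1) signals a first-shifting-theorem factor e^(-t).
Since L{cos(t)} = s/(s^2 + 1), the inverse is exp(-t)*cos(t).

exp(-t)*cos(t)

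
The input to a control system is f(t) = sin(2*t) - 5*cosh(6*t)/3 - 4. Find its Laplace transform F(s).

F(s) = -5*s/(3*(s^2 - 36)) + 2/(s^2 + 4) - 4/s

The transform is linear, so treat each term independently.
L{sin(2t)} = 2/(s^2 + 4); (-5/3)·[L{cosh(6t)} = s/(s^2 - 36)]; L{-4} = -4/s.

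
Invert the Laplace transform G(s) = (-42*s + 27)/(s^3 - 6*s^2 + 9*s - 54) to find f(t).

f(t) = -5*exp(6*t) - 4*sin(3*t) + 5*cos(3*t)

Factor the denominator: s^3 - 6*s^2 + 9*s - 54 = (s - 6)*(s^2 + 9).
Partial fraction decomposition gives [-5/(s - 6)] + [5*s/(s^2 + 9)] + [-12/(s^2 + 9)].
Invert each term: -5/(s - 6) ↔ -5e^(6t); 5·s/(s^2 + 9) ↔ 5cos(3t); -4·3/(s^2 + 9) ↔ -4sin(3t).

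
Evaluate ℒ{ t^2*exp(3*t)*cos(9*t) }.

2*(s - 3)*(s^2 - 6*s - 234)/(s^2 - 6*s + 90)^3

L{cos(9t)} = s/(s^2 + 81).
Multiplying by e^(3t) shifts s → s - 3, so L{exp(3*t)*cos(9*t)} = (s - 3)/((s - 3)^2 + 81).
Then apply L{t^2·g(t)} = (-1)^2 d^2/ds^2[G(s)] with G(s) = (s - 3)/((s - 3)^2 + 81):
differentiating 2 times and applying the sign gives 2*(s - 3)*(s^2 - 6*s - 234)/(s^2 - 6*s + 90)^3.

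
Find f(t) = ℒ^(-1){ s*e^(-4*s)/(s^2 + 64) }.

f(t) = Heaviside(t - 4)*(cos(8*t - 32))

The factor e^(-4s) signals a time shift by c = 4 (second shifting theorem).
L{cos(8t)} = s/(s^2 + 64), so L^-1{s/(s^2 + 64)} = cos(8*t).
Hence the inverse is u(t - 4) times that function evaluated at t - 4.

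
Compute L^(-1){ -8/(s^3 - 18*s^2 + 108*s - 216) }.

-4*t^2*exp(6*t)

Rewrite the denominator: s^3 - 18*s^2 + 108*s - 216 = (s - 6)^3.
The form in (s - 6) signals a first-shifting-theorem factor e^(6t).
Since L{t^2} = 2!/s^3 = 2/s^3, the inverse is t^2*exp(6*t), scaled by -4.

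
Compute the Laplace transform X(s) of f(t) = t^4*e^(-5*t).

X(s) = 24/(s + 5)^5

L{t^4} = 4!/s^5 = 24/s^5.
By the first shifting theorem, multiplying by e^(-5t) replaces s with s + 5.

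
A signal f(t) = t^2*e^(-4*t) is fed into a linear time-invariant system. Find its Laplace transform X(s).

X(s) = 2/(s + 4)^3

L{e^(-4t)} = 1/(s + 4).
Then apply L{t^2·g(t)} = (-1)^2 d^2/ds^2[G(s)] with G(s) = 1/(s + 4):
differentiating 2 times and applying the sign gives 2/(s + 4)^3.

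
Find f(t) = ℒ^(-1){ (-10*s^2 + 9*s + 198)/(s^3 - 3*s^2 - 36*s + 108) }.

f(t) = -3*exp(6*t) - 5*exp(3*t) - 2*exp(-6*t)

Factor the denominator: s^3 - 3*s^2 - 36*s + 108 = (s - 6)*(s - 3)*(s + 6).
Partial fraction decomposition gives [-5/(s - 3)] + [-3/(s - 6)] + [-2/(s + 6)].
Invert each term: -5/(s - 3) ↔ -5e^(3t); -3/(s - 6) ↔ -3e^(6t); -2/(s + 6) ↔ -2e^(-6t).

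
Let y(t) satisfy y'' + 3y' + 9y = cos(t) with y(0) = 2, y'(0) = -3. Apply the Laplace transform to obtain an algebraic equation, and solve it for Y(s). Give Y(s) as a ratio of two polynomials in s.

Y(s) = (2*s^3 + 3*s^2 + 3*s + 3)/(s^4 + 3*s^3 + 10*s^2 + 3*s + 9)

Apply the Laplace transform to the equation.
Using L{y''} = s^2 Y - s·y(0) - y'(0) and L{y'} = sY - y(0), with y(0) = 2, y'(0) = -3, the left side becomes (s^2 + 3*s + 9)Y - (2*s + 3).
The right side is L{cos(t)} = s/(s^2 + 1).
So (s^2 + 3*s + 9)Y = s/(s^2 + 1) + (2*s + 3).
Solve for Y(s) and write it as one ratio of polynomials.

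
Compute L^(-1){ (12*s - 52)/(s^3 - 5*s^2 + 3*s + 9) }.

-4*t*exp(3*t) + 4*exp(3*t) - 4*exp(-t)

Factor the denominator: s^3 - 5*s^2 + 3*s + 9 = (s - 3)^2*(s + 1).
Partial fraction decomposition gives [4/(s - 3)] + [-4/(s - 3)^2] + [-4/(s + 1)].
Invert each term: 4/(s - 3) ↔ 4e^(3t); -4/(s - 3)^2 ↔ -4t·e^(3t); -4/(s + 1) ↔ -4e^(-t).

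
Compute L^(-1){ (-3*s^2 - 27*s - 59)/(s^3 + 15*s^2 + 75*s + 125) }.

t^2*exp(-5*t)/2 + 3*t*exp(-5*t) - 3*exp(-5*t)

Factor the denominator: s^3 + 15*s^2 + 75*s + 125 = (s + 5)^3.
Partial fraction decomposition gives [-3/(s + 5)] + [3/(s + 5)^2] + [(s + 5)^(-3)].
Invert each term: -3/(s + 5) ↔ -3e^(-5t); 3/(s + 5)^2 ↔ 3t·e^(-5t); 1/(s + 5)^3 ↔ (1/2)t^2·e^(-5t).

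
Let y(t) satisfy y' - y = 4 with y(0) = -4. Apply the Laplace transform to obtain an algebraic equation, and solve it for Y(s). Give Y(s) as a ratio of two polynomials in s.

Take the Laplace transform of both sides.
With L{y'} = sY - y(0) = sY - (-4): the LHS transforms to (s - 1)Y - (-4).
The right side is L{4} = 4/s.
So (s - 1)Y = 4/s + (-4).
Isolate Y and clear denominators.

Y(s) = -4/s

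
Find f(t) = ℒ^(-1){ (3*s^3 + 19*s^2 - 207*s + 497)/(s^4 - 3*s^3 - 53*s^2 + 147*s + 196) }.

Factor the denominator: s^4 - 3*s^3 - 53*s^2 + 147*s + 196 = (s - 7)*(s - 4)*(s + 1)*(s + 7).
Partial fraction decomposition gives [-1/(s - 4)] + [-2/(s + 7)] + [3/(s + 1)] + [3/(s - 7)].
Invert each term: -1/(s - 4) ↔ -e^(4t); -2/(s + 7) ↔ -2e^(-7t); 3/(s + 1) ↔ 3e^(-t); 3/(s - 7) ↔ 3e^(7t).

f(t) = 3*exp(7*t) - exp(4*t) + 3*exp(-t) - 2*exp(-7*t)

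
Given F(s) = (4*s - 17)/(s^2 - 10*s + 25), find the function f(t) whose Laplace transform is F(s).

Factor the denominator: s^2 - 10*s + 25 = (s - 5)^2.
Partial fraction decomposition gives [4/(s - 5)] + [3/(s - 5)^2].
Invert each term: 4/(s - 5) ↔ 4e^(5t); 3/(s - 5)^2 ↔ 3t·e^(5t).

f(t) = 3*t*exp(5*t) + 4*exp(5*t)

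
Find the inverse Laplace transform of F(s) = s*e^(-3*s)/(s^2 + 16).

Heaviside(t - 3)*(cos(4*t - 12))

The factor e^(-3s) signals a time shift by c = 3 (second shifting theorem).
L{cos(4t)} = s/(s^2 + 16), so L^-1{s/(s^2 + 16)} = cos(4*t).
Hence the inverse is u(t - 3) times that function evaluated at t - 3.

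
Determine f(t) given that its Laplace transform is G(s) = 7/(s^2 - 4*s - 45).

Rewrite the denominator: s^2 - 4*s - 45 = (s - 2)^2 - 49.
The form in (s - 2) signals a first-shifting-theorem factor e^(2t).
Since L{sinh(7t)} = 7/(s^2 - 49), the inverse is exp(2*t)*sinh(7*t).

f(t) = exp(2*t)*sinh(7*t)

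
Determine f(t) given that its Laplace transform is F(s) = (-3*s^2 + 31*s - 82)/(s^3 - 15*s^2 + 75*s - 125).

f(t) = -t^2*exp(5*t) + t*exp(5*t) - 3*exp(5*t)

Factor the denominator: s^3 - 15*s^2 + 75*s - 125 = (s - 5)^3.
Partial fraction decomposition gives [-3/(s - 5)] + [(s - 5)^(-2)] + [-2/(s - 5)^3].
Invert each term: -3/(s - 5) ↔ -3e^(5t); 1/(s - 5)^2 ↔ t·e^(5t); -2/(s - 5)^3 ↔ (-1)t^2·e^(5t).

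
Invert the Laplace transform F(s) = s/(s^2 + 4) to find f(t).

Since L{cos(2t)} = s/(s^2 + 4), the inverse is cos(2*t).

f(t) = cos(2*t)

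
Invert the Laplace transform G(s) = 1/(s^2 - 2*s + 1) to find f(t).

f(t) = t*exp(t)

Rewrite the denominator: s^2 - 2*s + 1 = (s - 1)^2.
The form in (s - 1) signals a first-shifting-theorem factor e^(t).
Since L{t} = 1!/s^2 = 1/s^2, the inverse is t*exp(t).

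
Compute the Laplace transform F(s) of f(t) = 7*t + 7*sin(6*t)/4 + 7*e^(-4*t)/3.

F(s) = 21/(2*(s^2 + 36)) + 7/(3*(s + 4)) + 7/s^2

By linearity of the Laplace transform, transform each term separately.
(7/4)·[L{sin(6t)} = 6/(s^2 + 36)]; (7/3)·[L{e^(-4t)} = 1/(s + 4)]; (7)·[L{t} = 1!/s^2 = 1/s^2].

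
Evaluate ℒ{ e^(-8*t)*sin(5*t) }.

5/((s + 8)^2 + 25)

L{sin(5t)} = 5/(s^2 + 25).
By the first shifting theorem, multiplying by e^(-8t) replaces s with s + 8.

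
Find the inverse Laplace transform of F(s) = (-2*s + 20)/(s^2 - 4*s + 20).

4*exp(2*t)*sin(4*t) - 2*exp(2*t)*cos(4*t)

Complete the square in the denominator: s^2 - 4*s + 20 = (s - 2)^2 + 4^2.
Split the numerator to match: -2*s + 20 = -2·(s - 2) + 4·4.
Invert each term: -2·(s - 2)/((s - 2)^2 + 16) ↔ -2e^(2t)cos(4t); 4·4/((s - 2)^2 + 16) ↔ 4e^(2t)sin(4t).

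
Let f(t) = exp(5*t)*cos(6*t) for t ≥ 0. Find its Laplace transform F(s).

F(s) = (s - 5)/((s - 5)^2 + 36)

L{cos(6t)} = s/(s^2 + 36).
By the first shifting theorem, multiplying by e^(5t) replaces s with s - 5.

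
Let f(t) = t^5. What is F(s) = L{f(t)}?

L{t^5} = 5!/s^6 = 120/s^6.

F(s) = 120/s^6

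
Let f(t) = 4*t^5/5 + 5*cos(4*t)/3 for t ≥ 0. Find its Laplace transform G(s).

G(s) = 5*s/(3*(s^2 + 16)) + 96/s^6

By linearity of the Laplace transform, transform each term separately.
(4/5)·[L{t^5} = 5!/s^6 = 120/s^6]; (5/3)·[L{cos(4t)} = s/(s^2 + 16)].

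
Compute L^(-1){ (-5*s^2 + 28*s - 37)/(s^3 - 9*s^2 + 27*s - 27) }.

t^2*exp(3*t) - 2*t*exp(3*t) - 5*exp(3*t)

Factor the denominator: s^3 - 9*s^2 + 27*s - 27 = (s - 3)^3.
Partial fraction decomposition gives [-5/(s - 3)] + [-2/(s - 3)^2] + [2/(s - 3)^3].
Invert each term: -5/(s - 3) ↔ -5e^(3t); -2/(s - 3)^2 ↔ -2t·e^(3t); 2/(s - 3)^3 ↔ (1)t^2·e^(3t).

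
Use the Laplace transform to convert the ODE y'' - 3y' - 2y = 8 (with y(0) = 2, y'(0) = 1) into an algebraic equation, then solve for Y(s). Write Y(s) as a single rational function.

Y(s) = (2*s^2 - 5*s + 8)/(s^3 - 3*s^2 - 2*s)

Take the Laplace transform of both sides.
Using L{y''} = s^2 Y - s·y(0) - y'(0) and L{y'} = sY - y(0), with y(0) = 2, y'(0) = 1, the left side becomes (s^2 - 3*s - 2)Y - (2*s - 5).
The right side is L{8} = 8/s.
So (s^2 - 3*s - 2)Y = 8/s + (2*s - 5).
Divide through and combine into a single rational function.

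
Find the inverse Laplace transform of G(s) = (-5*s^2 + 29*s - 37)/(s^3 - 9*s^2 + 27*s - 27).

5*t^2*exp(3*t)/2 - t*exp(3*t) - 5*exp(3*t)

Factor the denominator: s^3 - 9*s^2 + 27*s - 27 = (s - 3)^3.
Partial fraction decomposition gives [-5/(s - 3)] + [-1/(s - 3)^2] + [5/(s - 3)^3].
Invert each term: -5/(s - 3) ↔ -5e^(3t); -1/(s - 3)^2 ↔ -t·e^(3t); 5/(s - 3)^3 ↔ (5/2)t^2·e^(3t).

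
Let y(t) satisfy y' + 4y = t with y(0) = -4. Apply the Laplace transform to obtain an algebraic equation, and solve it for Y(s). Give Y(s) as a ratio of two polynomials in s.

Y(s) = (-4*s^2 + 1)/(s^3 + 4*s^2)

Transform both sides with L{·}.
Using L{y'} = sY - y(0) = sY - (-4), the left side becomes (s + 4)Y - (-4).
The right side is L{t} = s^(-2).
So (s + 4)Y = s^(-2) + (-4).
Divide through and combine into a single rational function.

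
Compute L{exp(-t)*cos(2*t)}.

(s + 1)/((s + 1)^2 + 4)

L{cos(2t)} = s/(s^2 + 4).
By the first shifting theorem, multiplying by e^(-t) replaces s with s + 1.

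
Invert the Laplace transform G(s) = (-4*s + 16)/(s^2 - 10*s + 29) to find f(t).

f(t) = -2*exp(5*t)*sin(2*t) - 4*exp(5*t)*cos(2*t)

Complete the square in the denominator: s^2 - 10*s + 29 = (s - 5)^2 + 2^2.
Split the numerator to match: -4*s + 16 = -4·(s - 5) - 2·2.
Invert each term: -4·(s - 5)/((s - 5)^2 + 4) ↔ -4e^(5t)cos(2t); -2·2/((s - 5)^2 + 4) ↔ -2e^(5t)sin(2t).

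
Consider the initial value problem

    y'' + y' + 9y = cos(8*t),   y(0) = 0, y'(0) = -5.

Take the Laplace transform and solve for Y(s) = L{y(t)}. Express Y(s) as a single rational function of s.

Y(s) = (-5*s^2 + s - 320)/(s^4 + s^3 + 73*s^2 + 64*s + 576)

Transform both sides with L{·}.
The derivative rules (L{y''} = s^2 Y - s·y(0) - y'(0) and L{y'} = sY - y(0), with y(0) = 0, y'(0) = -5) turn the left side into (s^2 + s + 9)Y - (-5).
The right side is L{cos(8*t)} = s/(s^2 + 64).
So (s^2 + s + 9)Y = s/(s^2 + 64) + (-5).
Solve for Y(s) and write it as one ratio of polynomials.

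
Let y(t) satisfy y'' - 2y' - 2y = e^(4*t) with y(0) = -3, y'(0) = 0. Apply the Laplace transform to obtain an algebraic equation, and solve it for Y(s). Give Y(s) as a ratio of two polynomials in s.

Transform both sides with L{·}.
Using L{y''} = s^2 Y - s·y(0) - y'(0) and L{y'} = sY - y(0), with y(0) = -3, y'(0) = 0, the left side becomes (s^2 - 2*s - 2)Y - (-3*s + 6).
The right side is L{e^(4*t)} = 1/(s - 4).
So (s^2 - 2*s - 2)Y = 1/(s - 4) + (-3*s + 6).
Isolate Y and clear denominators.

Y(s) = (-3*s^2 + 18*s - 23)/(s^3 - 6*s^2 + 6*s + 8)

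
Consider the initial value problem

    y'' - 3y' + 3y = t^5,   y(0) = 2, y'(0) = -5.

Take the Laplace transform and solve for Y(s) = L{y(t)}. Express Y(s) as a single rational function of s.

Transform both sides with L{·}.
With L{y''} = s^2 Y - s·y(0) - y'(0) and L{y'} = sY - y(0), with y(0) = 2, y'(0) = -5: the LHS transforms to (s^2 - 3*s + 3)Y - (2*s - 11).
The right side is L{t^5} = 120/s^6.
So (s^2 - 3*s + 3)Y = 120/s^6 + (2*s - 11).
Solve for Y(s) and write it as one ratio of polynomials.

Y(s) = (2*s^7 - 11*s^6 + 120)/(s^8 - 3*s^7 + 3*s^6)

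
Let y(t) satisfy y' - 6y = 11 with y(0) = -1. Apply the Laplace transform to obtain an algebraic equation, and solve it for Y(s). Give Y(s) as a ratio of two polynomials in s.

Y(s) = (-s + 11)/(s^2 - 6*s)

Transform both sides with L{·}.
The derivative rules (L{y'} = sY - y(0) = sY - (-1)) turn the left side into (s - 6)Y - (-1).
The right side is L{11} = 11/s.
So (s - 6)Y = 11/s + (-1).
Divide through and combine into a single rational function.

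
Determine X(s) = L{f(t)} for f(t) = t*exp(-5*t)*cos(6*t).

X(s) = (s - 1)*(s + 11)/(s^2 + 10*s + 61)^2

L{cos(6t)} = s/(s^2 + 36).
Multiplying by e^(-5t) shifts s → s + 5, so L{exp(-5*t)*cos(6*t)} = (s + 5)/((s + 5)^2 + 36).
Then apply L{t·g(t)} = -d/ds[G(s)] with G(s) = (s + 5)/((s + 5)^2 + 36):
differentiating 1 time and applying the sign gives (s - 1)*(s + 11)/(s^2 + 10*s + 61)^2.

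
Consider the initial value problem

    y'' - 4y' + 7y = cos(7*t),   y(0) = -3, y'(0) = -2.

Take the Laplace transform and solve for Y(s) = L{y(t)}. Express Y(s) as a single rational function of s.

Y(s) = (-3*s^3 + 10*s^2 - 146*s + 490)/(s^4 - 4*s^3 + 56*s^2 - 196*s + 343)

Apply the Laplace transform to the equation.
The derivative rules (L{y''} = s^2 Y - s·y(0) - y'(0) and L{y'} = sY - y(0), with y(0) = -3, y'(0) = -2) turn the left side into (s^2 - 4*s + 7)Y - (-3*s + 10).
The right side is L{cos(7*t)} = s/(s^2 + 49).
So (s^2 - 4*s + 7)Y = s/(s^2 + 49) + (-3*s + 10).
Solve for Y(s) and write it as one ratio of polynomials.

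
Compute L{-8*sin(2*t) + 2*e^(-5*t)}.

The transform is linear, so treat each term independently.
(2)·[L{e^(-5t)} = 1/(s + 5)]; (-8)·[L{sin(2t)} = 2/(s^2 + 4)].

-16/(s^2 + 4) + 2/(s + 5)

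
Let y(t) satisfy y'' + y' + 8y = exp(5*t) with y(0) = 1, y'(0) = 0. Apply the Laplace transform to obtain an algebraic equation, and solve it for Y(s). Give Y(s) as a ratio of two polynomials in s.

Apply the Laplace transform to the equation.
With L{y''} = s^2 Y - s·y(0) - y'(0) and L{y'} = sY - y(0), with y(0) = 1, y'(0) = 0: the LHS transforms to (s^2 + s + 8)Y - (s + 1).
The right side is L{exp(5*t)} = 1/(s - 5).
So (s^2 + s + 8)Y = 1/(s - 5) + (s + 1).
Solve for Y(s) and write it as one ratio of polynomials.

Y(s) = (s^2 - 4*s - 4)/(s^3 - 4*s^2 + 3*s - 40)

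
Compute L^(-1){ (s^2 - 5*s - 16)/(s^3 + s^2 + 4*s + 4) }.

-4*sin(2*t) + 3*cos(2*t) - 2*exp(-t)

Factor the denominator: s^3 + s^2 + 4*s + 4 = (s + 1)*(s^2 + 4).
Partial fraction decomposition gives [-2/(s + 1)] + [3*s/(s^2 + 4)] + [-8/(s^2 + 4)].
Invert each term: -2/(s + 1) ↔ -2e^(-t); 3·s/(s^2 + 4) ↔ 3cos(2t); -4·2/(s^2 + 4) ↔ -4sin(2t).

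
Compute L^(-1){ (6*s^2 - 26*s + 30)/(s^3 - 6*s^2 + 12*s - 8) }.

t^2*exp(2*t) - 2*t*exp(2*t) + 6*exp(2*t)

Factor the denominator: s^3 - 6*s^2 + 12*s - 8 = (s - 2)^3.
Partial fraction decomposition gives [6/(s - 2)] + [-2/(s - 2)^2] + [2/(s - 2)^3].
Invert each term: 6/(s - 2) ↔ 6e^(2t); -2/(s - 2)^2 ↔ -2t·e^(2t); 2/(s - 2)^3 ↔ (1)t^2·e^(2t).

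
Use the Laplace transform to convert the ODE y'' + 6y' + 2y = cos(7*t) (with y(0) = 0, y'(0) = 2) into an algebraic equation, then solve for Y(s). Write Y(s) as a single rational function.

Laplace-transform each side.
Using L{y''} = s^2 Y - s·y(0) - y'(0) and L{y'} = sY - y(0), with y(0) = 0, y'(0) = 2, the left side becomes (s^2 + 6*s + 2)Y - (2).
The right side is L{cos(7*t)} = s/(s^2 + 49).
So (s^2 + 6*s + 2)Y = s/(s^2 + 49) + (2).
Solve for Y(s) and write it as one ratio of polynomials.

Y(s) = (2*s^2 + s + 98)/(s^4 + 6*s^3 + 51*s^2 + 294*s + 98)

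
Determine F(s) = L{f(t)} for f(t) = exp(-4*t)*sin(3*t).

L{sin(3t)} = 3/(s^2 + 9).
By the first shifting theorem, multiplying by e^(-4t) replaces s with s + 4.

F(s) = 3/((s + 4)^2 + 9)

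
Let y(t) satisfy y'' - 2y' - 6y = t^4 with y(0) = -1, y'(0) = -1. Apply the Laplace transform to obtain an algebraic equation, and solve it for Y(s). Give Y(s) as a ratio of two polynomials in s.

Apply the Laplace transform to the equation.
Using L{y''} = s^2 Y - s·y(0) - y'(0) and L{y'} = sY - y(0), with y(0) = -1, y'(0) = -1, the left side becomes (s^2 - 2*s - 6)Y - (-s + 1).
The right side is L{t^4} = 24/s^5.
So (s^2 - 2*s - 6)Y = 24/s^5 + (-s + 1).
Solve for Y(s) and write it as one ratio of polynomials.

Y(s) = (-s^6 + s^5 + 24)/(s^7 - 2*s^6 - 6*s^5)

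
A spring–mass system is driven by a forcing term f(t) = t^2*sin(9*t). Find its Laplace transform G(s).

L{sin(9t)} = 9/(s^2 + 81).
Then apply L{t^2·g(t)} = (-1)^2 d^2/ds^2[H(s)] with H(s) = 9/(s^2 + 81):
differentiating 2 times and applying the sign gives 54*(s^2 - 27)/(s^2 + 81)^3.

G(s) = 54*(s^2 - 27)/(s^2 + 81)^3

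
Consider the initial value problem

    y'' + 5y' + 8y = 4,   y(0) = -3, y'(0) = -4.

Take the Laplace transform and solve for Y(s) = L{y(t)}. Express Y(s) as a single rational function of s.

Apply the Laplace transform to the equation.
The derivative rules (L{y''} = s^2 Y - s·y(0) - y'(0) and L{y'} = sY - y(0), with y(0) = -3, y'(0) = -4) turn the left side into (s^2 + 5*s + 8)Y - (-3*s - 19).
The right side is L{4} = 4/s.
So (s^2 + 5*s + 8)Y = 4/s + (-3*s - 19).
Solve for Y(s) and write it as one ratio of polynomials.

Y(s) = (-3*s^2 - 19*s + 4)/(s^3 + 5*s^2 + 8*s)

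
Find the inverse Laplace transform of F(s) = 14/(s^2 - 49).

Since L{sinh(7t)} = 7/(s^2 - 49), the inverse is sinh(7*t), scaled by 2.

2*sinh(7*t)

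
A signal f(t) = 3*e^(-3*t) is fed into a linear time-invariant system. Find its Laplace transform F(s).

F(s) = 3/(s + 3)

L{3} = 3/s.
By the first shifting theorem, multiplying by e^(-3t) replaces s with s + 3.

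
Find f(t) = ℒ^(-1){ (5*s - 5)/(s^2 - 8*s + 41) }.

f(t) = 3*exp(4*t)*sin(5*t) + 5*exp(4*t)*cos(5*t)

Complete the square in the denominator: s^2 - 8*s + 41 = (s - 4)^2 + 5^2.
Split the numerator to match: 5*s - 5 = 5·(s - 4) + 3·5.
Invert each term: 5·(s - 4)/((s - 4)^2 + 25) ↔ 5e^(4t)cos(5t); 3·5/((s - 4)^2 + 25) ↔ 3e^(4t)sin(5t).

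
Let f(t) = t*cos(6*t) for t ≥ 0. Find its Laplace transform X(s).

X(s) = (s - 6)*(s + 6)/(s^2 + 36)^2

L{cos(6t)} = s/(s^2 + 36).
Then apply L{t·g(t)} = -d/ds[G(s)] with G(s) = s/(s^2 + 36):
differentiating 1 time and applying the sign gives (s - 6)*(s + 6)/(s^2 + 36)^2.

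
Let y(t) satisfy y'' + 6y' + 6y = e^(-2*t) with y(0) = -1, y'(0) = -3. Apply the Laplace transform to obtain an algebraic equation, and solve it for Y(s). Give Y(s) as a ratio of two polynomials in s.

Y(s) = (-s^2 - 11*s - 17)/(s^3 + 8*s^2 + 18*s + 12)

Take the Laplace transform of both sides.
Using L{y''} = s^2 Y - s·y(0) - y'(0) and L{y'} = sY - y(0), with y(0) = -1, y'(0) = -3, the left side becomes (s^2 + 6*s + 6)Y - (-s - 9).
The right side is L{e^(-2*t)} = 1/(s + 2).
So (s^2 + 6*s + 6)Y = 1/(s + 2) + (-s - 9).
Isolate Y and clear denominators.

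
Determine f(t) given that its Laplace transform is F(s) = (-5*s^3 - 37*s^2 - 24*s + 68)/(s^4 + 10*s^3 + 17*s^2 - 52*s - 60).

Factor the denominator: s^4 + 10*s^3 + 17*s^2 - 52*s - 60 = (s - 2)*(s + 1)*(s + 5)*(s + 6).
Partial fraction decomposition gives [-1/(s - 2)] + [-4/(s + 5)] + [-1/(s + 1)] + [1/(s + 6)].
Invert each term: -1/(s - 2) ↔ -e^(2t); -4/(s + 5) ↔ -4e^(-5t); -1/(s + 1) ↔ -e^(-t); 1/(s + 6) ↔ e^(-6t).

f(t) = -exp(2*t) - exp(-t) - 4*exp(-5*t) + exp(-6*t)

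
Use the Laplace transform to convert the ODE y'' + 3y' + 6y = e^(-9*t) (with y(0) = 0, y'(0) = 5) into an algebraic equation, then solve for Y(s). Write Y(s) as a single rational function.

Y(s) = (5*s + 46)/(s^3 + 12*s^2 + 33*s + 54)

Transform both sides with L{·}.
The derivative rules (L{y''} = s^2 Y - s·y(0) - y'(0) and L{y'} = sY - y(0), with y(0) = 0, y'(0) = 5) turn the left side into (s^2 + 3*s + 6)Y - (5).
The right side is L{e^(-9*t)} = 1/(s + 9).
So (s^2 + 3*s + 6)Y = 1/(s + 9) + (5).
Solve for Y(s) and write it as one ratio of polynomials.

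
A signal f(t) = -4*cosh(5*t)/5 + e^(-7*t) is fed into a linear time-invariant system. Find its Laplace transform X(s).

By linearity of the Laplace transform, transform each term separately.
L{e^(-7t)} = 1/(s + 7); (-4/5)·[L{cosh(5t)} = s/(s^2 - 25)].

X(s) = -4*s/(5*(s^2 - 25)) + 1/(s + 7)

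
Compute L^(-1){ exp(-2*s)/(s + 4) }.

The factor e^(-2s) signals a time shift by c = 2 (second shifting theorem).
L{e^(-4t)} = 1/(s + 4), so L^-1{1/(s + 4)} = exp(-4*t).
Hence the inverse is u(t - 2) times that function evaluated at t - 2.

Heaviside(t - 2)*(exp(-4*t + 8))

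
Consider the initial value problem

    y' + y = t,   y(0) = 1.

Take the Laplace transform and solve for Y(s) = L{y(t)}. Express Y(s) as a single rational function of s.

Y(s) = (s^2 + 1)/(s^3 + s^2)

Apply the Laplace transform to the equation.
Using L{y'} = sY - y(0) = sY - 1, the left side becomes (s + 1)Y - (1).
The right side is L{t} = s^(-2).
So (s + 1)Y = s^(-2) + (1).
Solve for Y(s) and write it as one ratio of polynomials.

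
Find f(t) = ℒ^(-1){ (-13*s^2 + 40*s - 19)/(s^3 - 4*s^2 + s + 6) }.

f(t) = -4*exp(3*t) - 3*exp(2*t) - 6*exp(-t)

Factor the denominator: s^3 - 4*s^2 + s + 6 = (s - 3)*(s - 2)*(s + 1).
Partial fraction decomposition gives [-3/(s - 2)] + [-4/(s - 3)] + [-6/(s + 1)].
Invert each term: -3/(s - 2) ↔ -3e^(2t); -4/(s - 3) ↔ -4e^(3t); -6/(s + 1) ↔ -6e^(-t).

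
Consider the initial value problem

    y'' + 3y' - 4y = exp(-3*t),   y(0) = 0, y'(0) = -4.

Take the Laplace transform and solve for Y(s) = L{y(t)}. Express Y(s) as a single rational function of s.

Laplace-transform each side.
With L{y''} = s^2 Y - s·y(0) - y'(0) and L{y'} = sY - y(0), with y(0) = 0, y'(0) = -4: the LHS transforms to (s^2 + 3*s - 4)Y - (-4).
The right side is L{exp(-3*t)} = 1/(s + 3).
So (s^2 + 3*s - 4)Y = 1/(s + 3) + (-4).
Isolate Y and clear denominators.

Y(s) = (-4*s - 11)/(s^3 + 6*s^2 + 5*s - 12)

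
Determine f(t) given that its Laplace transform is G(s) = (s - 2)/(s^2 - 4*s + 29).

f(t) = exp(2*t)*cos(5*t)

Rewrite the denominator: s^2 - 4*s + 29 = (s - 2)^2 + 25.
The form in (s - 2) signals a first-shifting-theorem factor e^(2t).
Since L{cos(5t)} = s/(s^2 + 25), the inverse is exp(2*t)*cos(5*t).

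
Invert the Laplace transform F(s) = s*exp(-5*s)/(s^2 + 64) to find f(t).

The factor e^(-5s) signals a time shift by c = 5 (second shifting theorem).
L{cos(8t)} = s/(s^2 + 64), so L^-1{s/(s^2 + 64)} = cos(8*t).
Hence the inverse is u(t - 5) times that function evaluated at t - 5.

f(t) = Heaviside(t - 5)*(cos(8*t - 40))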